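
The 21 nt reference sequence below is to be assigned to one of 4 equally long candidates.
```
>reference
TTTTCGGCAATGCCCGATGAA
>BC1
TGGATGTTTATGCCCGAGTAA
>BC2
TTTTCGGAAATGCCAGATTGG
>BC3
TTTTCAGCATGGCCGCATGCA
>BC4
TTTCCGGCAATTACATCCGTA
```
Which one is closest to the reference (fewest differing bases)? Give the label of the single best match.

Hamming distances to reference — BC1: 9; BC2: 5; BC3: 6; BC4: 8.
Smallest is BC2 with 5 mismatches.

BC2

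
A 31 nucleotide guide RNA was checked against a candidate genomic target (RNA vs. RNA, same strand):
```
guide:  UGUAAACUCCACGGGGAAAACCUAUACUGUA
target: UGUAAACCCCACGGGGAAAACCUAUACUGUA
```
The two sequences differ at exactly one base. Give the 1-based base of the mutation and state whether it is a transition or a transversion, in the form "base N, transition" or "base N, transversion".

base 8, transition

Base 8 changes U→C. U is a pyrimidine and C is a pyrimidine, so this is a transition.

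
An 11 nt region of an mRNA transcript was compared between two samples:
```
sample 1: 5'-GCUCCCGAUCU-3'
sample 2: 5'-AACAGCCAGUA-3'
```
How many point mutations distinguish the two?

9

The sequences differ at bases 1, 2, 3, 4, 5, 7, 9, 10, 11 (1-based) — 9 in total.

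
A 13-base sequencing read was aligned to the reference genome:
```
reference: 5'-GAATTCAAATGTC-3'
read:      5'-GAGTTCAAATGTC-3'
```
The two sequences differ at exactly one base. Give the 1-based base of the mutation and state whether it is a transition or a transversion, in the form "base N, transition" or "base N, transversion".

base 3, transition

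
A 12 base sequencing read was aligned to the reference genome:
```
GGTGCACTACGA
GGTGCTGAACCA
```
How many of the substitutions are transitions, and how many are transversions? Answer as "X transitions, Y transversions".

0 transitions, 4 transversions

Mismatches (1-based):
site 6: A→T (purine→pyrimidine, transversion)
site 7: C→G (pyrimidine→purine, transversion)
site 8: T→A (pyrimidine→purine, transversion)
site 11: G→C (purine→pyrimidine, transversion)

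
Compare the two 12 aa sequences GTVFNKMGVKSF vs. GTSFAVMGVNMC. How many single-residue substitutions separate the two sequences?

Mismatches (1-based): position 3: V→S; position 5: N→A; position 6: K→V; position 10: K→N; position 11: S→M; position 12: F→C.

6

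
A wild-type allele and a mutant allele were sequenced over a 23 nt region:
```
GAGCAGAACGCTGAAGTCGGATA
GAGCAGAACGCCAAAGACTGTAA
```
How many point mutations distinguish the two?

6

The sequences differ at positions 12, 13, 17, 19, 21, 22 (1-based) — 6 in total.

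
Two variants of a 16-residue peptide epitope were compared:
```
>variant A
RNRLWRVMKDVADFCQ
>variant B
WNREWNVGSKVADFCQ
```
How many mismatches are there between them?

6

Mismatches (1-based): residue 1: R→W; residue 4: L→E; residue 6: R→N; residue 8: M→G; residue 9: K→S; residue 10: D→K.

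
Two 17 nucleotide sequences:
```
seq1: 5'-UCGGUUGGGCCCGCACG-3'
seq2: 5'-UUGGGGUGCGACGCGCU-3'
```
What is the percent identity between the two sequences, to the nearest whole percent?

Mismatches at positions 2, 5, 6, 7, 9, 10, 11, 15, 17 (1-based): 9 of 17.
Identical positions: 8/17 = 47.06% → 47%.

47%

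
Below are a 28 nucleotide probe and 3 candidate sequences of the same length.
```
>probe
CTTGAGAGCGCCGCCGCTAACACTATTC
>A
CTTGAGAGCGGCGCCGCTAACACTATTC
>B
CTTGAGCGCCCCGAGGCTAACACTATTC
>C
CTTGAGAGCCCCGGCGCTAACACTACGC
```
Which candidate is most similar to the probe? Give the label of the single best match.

A differs at 1 position; B differs at 4 positions; C differs at 4 positions. The closest is A.

A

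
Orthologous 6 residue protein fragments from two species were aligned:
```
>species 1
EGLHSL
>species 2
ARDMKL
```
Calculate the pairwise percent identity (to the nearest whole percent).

17%

5 positions differ (1, 2, 3, 4, 5), so 1 of 6 match: 1/6 = 16.67%.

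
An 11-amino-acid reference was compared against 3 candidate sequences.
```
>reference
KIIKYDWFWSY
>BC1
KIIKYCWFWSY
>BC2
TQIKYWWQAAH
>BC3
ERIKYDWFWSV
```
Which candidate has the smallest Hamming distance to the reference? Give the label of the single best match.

BC1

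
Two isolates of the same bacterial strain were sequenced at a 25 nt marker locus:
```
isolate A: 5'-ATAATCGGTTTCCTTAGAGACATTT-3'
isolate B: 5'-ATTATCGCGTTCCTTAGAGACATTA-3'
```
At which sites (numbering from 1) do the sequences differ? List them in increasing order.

Differences at site 3 (A→T), site 8 (G→C), site 9 (T→G), site 25 (T→A).

3, 8, 9, 25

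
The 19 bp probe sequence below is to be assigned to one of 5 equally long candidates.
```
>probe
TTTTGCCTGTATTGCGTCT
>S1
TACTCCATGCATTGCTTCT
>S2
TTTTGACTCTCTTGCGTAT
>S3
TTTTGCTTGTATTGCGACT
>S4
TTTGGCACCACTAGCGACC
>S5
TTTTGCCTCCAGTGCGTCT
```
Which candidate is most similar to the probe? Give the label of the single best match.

S1 differs at 6 bases; S2 differs at 4 bases; S3 differs at 2 bases; S4 differs at 9 bases; S5 differs at 3 bases. The closest is S3.

S3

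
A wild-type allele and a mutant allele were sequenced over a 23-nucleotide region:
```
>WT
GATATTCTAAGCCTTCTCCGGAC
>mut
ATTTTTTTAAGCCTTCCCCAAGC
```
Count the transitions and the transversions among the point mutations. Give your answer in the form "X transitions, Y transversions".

6 transitions, 2 transversions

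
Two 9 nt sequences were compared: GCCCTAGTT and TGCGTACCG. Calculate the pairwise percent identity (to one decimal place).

33.3%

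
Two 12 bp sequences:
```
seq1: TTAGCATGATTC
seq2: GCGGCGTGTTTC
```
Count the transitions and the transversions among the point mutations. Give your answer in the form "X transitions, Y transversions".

3 transitions, 2 transversions

Transitions (purine↔purine or pyrimidine↔pyrimidine): 2 T→C, 3 A→G, 6 A→G.
Transversions (purine↔pyrimidine): 1 T→G, 9 A→T.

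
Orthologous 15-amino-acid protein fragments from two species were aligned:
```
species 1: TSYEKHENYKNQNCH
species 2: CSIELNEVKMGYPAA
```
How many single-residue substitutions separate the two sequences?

The sequences differ at residues 1, 3, 5, 6, 8, 9, 10, 11, 12, 13, 14, 15 (1-based) — 12 in total.

12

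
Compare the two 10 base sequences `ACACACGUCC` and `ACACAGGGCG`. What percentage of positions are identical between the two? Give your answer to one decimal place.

3 positions differ (6, 8, 10), so 7 of 10 match: 7/10 = 70%.

70.0%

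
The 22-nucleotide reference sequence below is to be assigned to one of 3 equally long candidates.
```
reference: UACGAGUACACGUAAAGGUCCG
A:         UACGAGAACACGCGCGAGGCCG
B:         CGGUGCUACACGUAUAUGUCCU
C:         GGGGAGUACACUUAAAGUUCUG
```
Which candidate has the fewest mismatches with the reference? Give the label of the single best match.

C

A differs at 7 bases; B differs at 9 bases; C differs at 6 bases. The closest is C.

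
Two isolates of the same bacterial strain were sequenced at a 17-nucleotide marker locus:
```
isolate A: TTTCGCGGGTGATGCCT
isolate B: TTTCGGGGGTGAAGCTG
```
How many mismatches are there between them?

Comparing position by position, 4 bases differ: 6 (C/G), 13 (T/A), 16 (C/T), 17 (T/G).

4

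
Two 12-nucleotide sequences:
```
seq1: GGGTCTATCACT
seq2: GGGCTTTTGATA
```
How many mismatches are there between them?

Mismatches (1-based): base 4: T→C; base 5: C→T; base 7: A→T; base 9: C→G; base 11: C→T; base 12: T→A.

6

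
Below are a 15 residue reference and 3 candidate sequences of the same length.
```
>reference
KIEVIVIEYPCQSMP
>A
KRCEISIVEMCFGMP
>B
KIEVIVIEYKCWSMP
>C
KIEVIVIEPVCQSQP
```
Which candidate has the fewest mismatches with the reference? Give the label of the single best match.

B

Hamming distances to reference — A: 9; B: 2; C: 3.
Smallest is B with 2 mismatches.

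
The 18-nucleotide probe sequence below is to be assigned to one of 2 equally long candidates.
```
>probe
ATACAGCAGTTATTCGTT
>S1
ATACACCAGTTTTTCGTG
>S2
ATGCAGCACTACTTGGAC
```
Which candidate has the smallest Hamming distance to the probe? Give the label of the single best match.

S1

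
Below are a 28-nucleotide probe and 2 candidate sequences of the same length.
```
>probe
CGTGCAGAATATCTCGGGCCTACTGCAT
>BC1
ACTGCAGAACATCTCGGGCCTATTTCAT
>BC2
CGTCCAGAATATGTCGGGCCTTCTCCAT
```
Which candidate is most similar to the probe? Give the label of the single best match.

BC2

Hamming distances to probe — BC1: 5; BC2: 4.
Smallest is BC2 with 4 mismatches.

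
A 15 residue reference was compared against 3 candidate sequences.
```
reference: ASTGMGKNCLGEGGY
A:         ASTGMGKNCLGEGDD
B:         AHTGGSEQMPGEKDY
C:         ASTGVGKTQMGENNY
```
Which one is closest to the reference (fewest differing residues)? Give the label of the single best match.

A

A differs at 2 residues; B differs at 9 residues; C differs at 6 residues. The closest is A.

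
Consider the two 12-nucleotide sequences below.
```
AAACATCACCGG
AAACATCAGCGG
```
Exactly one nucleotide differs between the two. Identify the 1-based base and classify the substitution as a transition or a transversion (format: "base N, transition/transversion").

base 9, transversion

Base 9 changes C→G. C is a pyrimidine and G is a purine, so this is a transversion.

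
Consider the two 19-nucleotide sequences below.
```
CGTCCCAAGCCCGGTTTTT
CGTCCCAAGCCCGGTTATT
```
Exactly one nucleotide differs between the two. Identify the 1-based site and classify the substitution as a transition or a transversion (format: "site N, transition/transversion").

Site 17 changes T→A. T is a pyrimidine and A is a purine, so this is a transversion.

site 17, transversion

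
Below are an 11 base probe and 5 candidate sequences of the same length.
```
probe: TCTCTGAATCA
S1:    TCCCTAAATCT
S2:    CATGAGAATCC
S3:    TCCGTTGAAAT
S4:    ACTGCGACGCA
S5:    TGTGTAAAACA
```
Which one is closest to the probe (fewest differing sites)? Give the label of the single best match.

S1

S1 differs at 3 sites; S2 differs at 5 sites; S3 differs at 7 sites; S4 differs at 5 sites; S5 differs at 4 sites. The closest is S1.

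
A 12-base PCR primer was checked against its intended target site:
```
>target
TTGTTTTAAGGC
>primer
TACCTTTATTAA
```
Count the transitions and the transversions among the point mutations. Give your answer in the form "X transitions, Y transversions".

Mismatches (1-based):
base 2: T→A (pyrimidine→purine, transversion)
base 3: G→C (purine→pyrimidine, transversion)
base 4: T→C (pyrimidine→pyrimidine, transition)
base 9: A→T (purine→pyrimidine, transversion)
base 10: G→T (purine→pyrimidine, transversion)
base 11: G→A (purine→purine, transition)
base 12: C→A (pyrimidine→purine, transversion)

2 transitions, 5 transversions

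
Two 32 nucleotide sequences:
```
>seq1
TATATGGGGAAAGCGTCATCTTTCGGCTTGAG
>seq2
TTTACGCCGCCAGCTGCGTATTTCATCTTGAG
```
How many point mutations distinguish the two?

12

Comparing position by position, 12 sites differ: 2 (A/T), 5 (T/C), 7 (G/C), 8 (G/C), 10 (A/C), 11 (A/C), 15 (G/T), 16 (T/G), 18 (A/G), 20 (C/A), 25 (G/A), 26 (G/T).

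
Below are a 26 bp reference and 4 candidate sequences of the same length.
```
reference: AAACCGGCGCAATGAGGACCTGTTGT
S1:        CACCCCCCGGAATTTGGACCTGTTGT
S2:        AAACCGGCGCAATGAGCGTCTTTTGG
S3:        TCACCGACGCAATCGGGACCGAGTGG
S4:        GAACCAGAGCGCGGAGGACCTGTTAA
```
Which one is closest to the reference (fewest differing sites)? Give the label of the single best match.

S2

Hamming distances to reference — S1: 7; S2: 5; S3: 9; S4: 8.
Smallest is S2 with 5 mismatches.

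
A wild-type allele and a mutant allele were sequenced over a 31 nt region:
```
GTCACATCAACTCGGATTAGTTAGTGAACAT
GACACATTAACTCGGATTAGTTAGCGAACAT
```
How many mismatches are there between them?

3

Mismatches (1-based): position 2: T→A; position 8: C→T; position 25: T→C.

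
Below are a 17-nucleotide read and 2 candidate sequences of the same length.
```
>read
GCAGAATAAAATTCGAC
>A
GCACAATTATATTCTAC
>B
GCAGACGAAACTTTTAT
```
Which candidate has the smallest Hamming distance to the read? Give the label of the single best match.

A differs at 4 positions; B differs at 6 positions. The closest is A.

A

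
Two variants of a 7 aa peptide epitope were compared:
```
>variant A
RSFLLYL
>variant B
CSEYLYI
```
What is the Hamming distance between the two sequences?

Mismatches (1-based): residue 1: R→C; residue 3: F→E; residue 4: L→Y; residue 7: L→I.

4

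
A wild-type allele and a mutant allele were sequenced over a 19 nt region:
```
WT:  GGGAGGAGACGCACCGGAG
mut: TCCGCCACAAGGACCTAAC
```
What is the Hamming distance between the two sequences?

12

Comparing position by position, 12 sites differ: 1 (G/T), 2 (G/C), 3 (G/C), 4 (A/G), 5 (G/C), 6 (G/C), 8 (G/C), 10 (C/A), 12 (C/G), 16 (G/T), 17 (G/A), 19 (G/C).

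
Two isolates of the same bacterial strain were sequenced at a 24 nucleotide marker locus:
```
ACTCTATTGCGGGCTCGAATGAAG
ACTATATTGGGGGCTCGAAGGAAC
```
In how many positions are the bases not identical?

4

Comparing position by position, 4 positions differ: 4 (C/A), 10 (C/G), 20 (T/G), 24 (G/C).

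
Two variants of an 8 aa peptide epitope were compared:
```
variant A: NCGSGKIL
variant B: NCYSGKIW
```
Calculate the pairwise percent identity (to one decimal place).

75.0%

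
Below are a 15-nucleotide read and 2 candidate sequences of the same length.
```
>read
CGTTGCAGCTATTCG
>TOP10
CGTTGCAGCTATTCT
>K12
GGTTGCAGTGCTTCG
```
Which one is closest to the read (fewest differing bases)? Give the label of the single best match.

TOP10

Hamming distances to read — TOP10: 1; K12: 4.
Smallest is TOP10 with 1 mismatch.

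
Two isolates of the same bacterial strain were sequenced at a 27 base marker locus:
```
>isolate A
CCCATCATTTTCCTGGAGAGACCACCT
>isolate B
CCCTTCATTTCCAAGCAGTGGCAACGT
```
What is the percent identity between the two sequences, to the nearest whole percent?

67%

9 positions differ (4, 11, 13, 14, 16, 19, 21, 23, 26), so 18 of 27 match: 18/27 = 66.67%.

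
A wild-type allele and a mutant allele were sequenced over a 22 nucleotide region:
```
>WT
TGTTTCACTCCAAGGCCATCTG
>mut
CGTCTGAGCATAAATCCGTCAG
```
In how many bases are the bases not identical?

11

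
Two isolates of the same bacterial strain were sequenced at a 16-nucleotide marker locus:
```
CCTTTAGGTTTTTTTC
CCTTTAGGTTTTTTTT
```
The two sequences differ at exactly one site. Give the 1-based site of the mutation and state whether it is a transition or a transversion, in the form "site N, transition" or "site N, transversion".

site 16, transition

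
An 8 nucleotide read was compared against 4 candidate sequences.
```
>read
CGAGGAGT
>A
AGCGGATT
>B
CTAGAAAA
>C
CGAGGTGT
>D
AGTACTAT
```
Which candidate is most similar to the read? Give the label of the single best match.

C

Hamming distances to read — A: 3; B: 4; C: 1; D: 6.
Smallest is C with 1 mismatch.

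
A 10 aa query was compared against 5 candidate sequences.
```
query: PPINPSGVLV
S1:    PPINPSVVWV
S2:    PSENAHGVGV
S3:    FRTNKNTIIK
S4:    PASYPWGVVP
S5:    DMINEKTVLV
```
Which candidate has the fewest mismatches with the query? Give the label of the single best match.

Hamming distances to query — S1: 2; S2: 5; S3: 9; S4: 6; S5: 5.
Smallest is S1 with 2 mismatches.

S1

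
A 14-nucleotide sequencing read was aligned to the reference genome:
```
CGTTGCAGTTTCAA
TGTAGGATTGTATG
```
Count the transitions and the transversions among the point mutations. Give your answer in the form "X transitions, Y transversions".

Transitions (purine↔purine or pyrimidine↔pyrimidine): 1 C→T, 14 A→G.
Transversions (purine↔pyrimidine): 4 T→A, 6 C→G, 8 G→T, 10 T→G, 12 C→A, 13 A→T.

2 transitions, 6 transversions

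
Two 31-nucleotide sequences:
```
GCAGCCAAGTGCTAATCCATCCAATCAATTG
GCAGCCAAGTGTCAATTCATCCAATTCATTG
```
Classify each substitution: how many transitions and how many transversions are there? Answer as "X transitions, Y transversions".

4 transitions, 1 transversion

Transitions (purine↔purine or pyrimidine↔pyrimidine): 12 C→T, 13 T→C, 17 C→T, 26 C→T.
Transversions (purine↔pyrimidine): 27 A→C.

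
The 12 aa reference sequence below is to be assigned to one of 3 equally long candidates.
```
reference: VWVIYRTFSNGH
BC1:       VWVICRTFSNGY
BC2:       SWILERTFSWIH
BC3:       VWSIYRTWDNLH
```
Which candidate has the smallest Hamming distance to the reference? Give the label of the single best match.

BC1 differs at 2 residues; BC2 differs at 6 residues; BC3 differs at 4 residues. The closest is BC1.

BC1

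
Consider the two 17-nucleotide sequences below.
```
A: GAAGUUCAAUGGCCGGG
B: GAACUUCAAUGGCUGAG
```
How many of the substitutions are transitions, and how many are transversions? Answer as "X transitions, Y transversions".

2 transitions, 1 transversion

Mismatches (1-based):
base 4: G→C (purine→pyrimidine, transversion)
base 14: C→U (pyrimidine→pyrimidine, transition)
base 16: G→A (purine→purine, transition)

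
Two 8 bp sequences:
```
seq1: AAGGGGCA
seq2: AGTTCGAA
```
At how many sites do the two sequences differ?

5

Mismatches (1-based): site 2: A→G; site 3: G→T; site 4: G→T; site 5: G→C; site 7: C→A.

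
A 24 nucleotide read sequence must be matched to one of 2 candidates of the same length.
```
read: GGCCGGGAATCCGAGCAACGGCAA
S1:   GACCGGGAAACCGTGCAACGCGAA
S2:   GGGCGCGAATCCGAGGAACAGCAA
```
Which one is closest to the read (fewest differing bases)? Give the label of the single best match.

S2

Hamming distances to read — S1: 5; S2: 4.
Smallest is S2 with 4 mismatches.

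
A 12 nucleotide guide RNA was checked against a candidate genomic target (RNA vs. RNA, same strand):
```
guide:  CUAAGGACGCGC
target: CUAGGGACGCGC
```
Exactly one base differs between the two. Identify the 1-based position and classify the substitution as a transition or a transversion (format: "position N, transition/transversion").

position 4, transition

The sequences differ only at position 4: A→G (purine→purine), a transition.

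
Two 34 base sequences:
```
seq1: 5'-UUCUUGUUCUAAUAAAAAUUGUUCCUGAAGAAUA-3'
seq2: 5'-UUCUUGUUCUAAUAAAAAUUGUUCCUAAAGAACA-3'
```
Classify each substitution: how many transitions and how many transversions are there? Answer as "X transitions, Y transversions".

2 transitions, 0 transversions

Mismatches (1-based):
position 27: G→A (purine→purine, transition)
position 33: U→C (pyrimidine→pyrimidine, transition)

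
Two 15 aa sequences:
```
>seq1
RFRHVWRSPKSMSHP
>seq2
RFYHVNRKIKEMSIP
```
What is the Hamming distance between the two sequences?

Mismatches (1-based): residue 3: R→Y; residue 6: W→N; residue 8: S→K; residue 9: P→I; residue 11: S→E; residue 14: H→I.

6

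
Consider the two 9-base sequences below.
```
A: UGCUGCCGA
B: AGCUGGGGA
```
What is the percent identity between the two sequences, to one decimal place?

66.7%

Mismatches at positions 1, 6, 7 (1-based): 3 of 9.
Identical positions: 6/9 = 66.67% → 66.7%.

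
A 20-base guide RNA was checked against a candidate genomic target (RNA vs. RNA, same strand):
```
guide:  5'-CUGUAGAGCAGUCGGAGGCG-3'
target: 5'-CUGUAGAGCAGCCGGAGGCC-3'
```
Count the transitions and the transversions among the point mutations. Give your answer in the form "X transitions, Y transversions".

1 transition, 1 transversion

Transitions (purine↔purine or pyrimidine↔pyrimidine): 12 U→C.
Transversions (purine↔pyrimidine): 20 G→C.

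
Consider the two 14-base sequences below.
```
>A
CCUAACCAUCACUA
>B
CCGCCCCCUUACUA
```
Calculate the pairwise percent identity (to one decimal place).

Mismatches at positions 3, 4, 5, 8, 10 (1-based): 5 of 14.
Identical positions: 9/14 = 64.29% → 64.3%.

64.3%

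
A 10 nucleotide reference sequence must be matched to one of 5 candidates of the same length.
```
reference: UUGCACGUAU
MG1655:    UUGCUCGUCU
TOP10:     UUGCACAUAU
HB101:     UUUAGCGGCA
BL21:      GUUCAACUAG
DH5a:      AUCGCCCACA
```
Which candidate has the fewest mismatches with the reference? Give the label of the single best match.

TOP10

Hamming distances to reference — MG1655: 2; TOP10: 1; HB101: 6; BL21: 5; DH5a: 8.
Smallest is TOP10 with 1 mismatch.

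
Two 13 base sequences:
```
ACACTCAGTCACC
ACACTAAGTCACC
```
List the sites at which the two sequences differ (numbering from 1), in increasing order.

Differences at site 6 (C→A).

6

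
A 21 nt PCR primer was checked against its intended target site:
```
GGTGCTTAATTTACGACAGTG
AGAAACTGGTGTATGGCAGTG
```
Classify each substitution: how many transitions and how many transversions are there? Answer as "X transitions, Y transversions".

7 transitions, 3 transversions

Transitions (purine↔purine or pyrimidine↔pyrimidine): 1 G→A, 4 G→A, 6 T→C, 8 A→G, 9 A→G, 14 C→T, 16 A→G.
Transversions (purine↔pyrimidine): 3 T→A, 5 C→A, 11 T→G.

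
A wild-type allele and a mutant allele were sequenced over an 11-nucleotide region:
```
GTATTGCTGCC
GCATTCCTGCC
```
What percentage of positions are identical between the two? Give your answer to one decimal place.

81.8%

Mismatches at positions 2, 6 (1-based): 2 of 11.
Identical positions: 9/11 = 81.82% → 81.8%.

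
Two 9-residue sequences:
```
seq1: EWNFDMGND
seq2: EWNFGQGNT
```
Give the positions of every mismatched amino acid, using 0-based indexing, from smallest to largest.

4, 5, 8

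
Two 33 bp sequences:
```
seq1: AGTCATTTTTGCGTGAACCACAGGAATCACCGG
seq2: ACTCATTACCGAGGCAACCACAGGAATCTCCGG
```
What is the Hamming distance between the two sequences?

The sequences differ at bases 2, 8, 9, 10, 12, 14, 15, 29 (1-based) — 8 in total.

8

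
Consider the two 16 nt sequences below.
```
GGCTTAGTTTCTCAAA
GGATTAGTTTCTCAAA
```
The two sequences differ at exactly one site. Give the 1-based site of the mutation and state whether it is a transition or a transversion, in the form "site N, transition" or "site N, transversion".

Site 3 changes C→A. C is a pyrimidine and A is a purine, so this is a transversion.

site 3, transversion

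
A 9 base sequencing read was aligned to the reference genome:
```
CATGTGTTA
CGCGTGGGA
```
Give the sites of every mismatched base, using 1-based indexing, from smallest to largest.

Scanning 1-based: 2: A/G; 3: T/C; 7: T/G; 8: T/G.

2, 3, 7, 8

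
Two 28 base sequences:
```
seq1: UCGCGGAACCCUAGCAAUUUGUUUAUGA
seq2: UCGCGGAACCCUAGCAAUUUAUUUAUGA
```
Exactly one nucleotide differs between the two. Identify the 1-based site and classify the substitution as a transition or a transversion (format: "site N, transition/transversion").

Site 21 changes G→A. G is a purine and A is a purine, so this is a transition.

site 21, transition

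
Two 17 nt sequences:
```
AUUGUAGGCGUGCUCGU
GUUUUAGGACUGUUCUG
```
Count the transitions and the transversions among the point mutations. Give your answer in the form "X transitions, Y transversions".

2 transitions, 5 transversions

Transitions (purine↔purine or pyrimidine↔pyrimidine): 1 A→G, 13 C→U.
Transversions (purine↔pyrimidine): 4 G→U, 9 C→A, 10 G→C, 16 G→U, 17 U→G.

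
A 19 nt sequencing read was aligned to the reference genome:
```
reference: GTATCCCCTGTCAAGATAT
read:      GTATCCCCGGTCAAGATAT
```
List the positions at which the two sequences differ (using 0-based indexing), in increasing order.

Scanning 0-based: 8: T/G.

8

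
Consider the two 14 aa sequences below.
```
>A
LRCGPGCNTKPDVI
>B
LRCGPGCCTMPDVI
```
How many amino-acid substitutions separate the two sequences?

Comparing position by position, 2 residues differ: 8 (N/C), 10 (K/M).

2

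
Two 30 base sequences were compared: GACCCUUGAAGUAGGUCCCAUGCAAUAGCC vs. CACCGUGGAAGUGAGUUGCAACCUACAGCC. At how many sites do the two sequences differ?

11

Comparing position by position, 11 sites differ: 1 (G/C), 5 (C/G), 7 (U/G), 13 (A/G), 14 (G/A), 17 (C/U), 18 (C/G), 21 (U/A), 22 (G/C), 24 (A/U), 26 (U/C).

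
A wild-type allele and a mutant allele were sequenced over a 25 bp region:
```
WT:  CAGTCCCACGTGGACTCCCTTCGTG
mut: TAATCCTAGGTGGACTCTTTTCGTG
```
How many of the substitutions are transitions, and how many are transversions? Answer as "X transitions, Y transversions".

Mismatches (1-based):
site 1: C→T (pyrimidine→pyrimidine, transition)
site 3: G→A (purine→purine, transition)
site 7: C→T (pyrimidine→pyrimidine, transition)
site 9: C→G (pyrimidine→purine, transversion)
site 18: C→T (pyrimidine→pyrimidine, transition)
site 19: C→T (pyrimidine→pyrimidine, transition)

5 transitions, 1 transversion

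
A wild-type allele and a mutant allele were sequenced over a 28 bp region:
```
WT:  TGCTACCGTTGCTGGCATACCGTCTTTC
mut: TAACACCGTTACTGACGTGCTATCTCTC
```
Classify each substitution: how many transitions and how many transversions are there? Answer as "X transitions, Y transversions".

9 transitions, 1 transversion

Mismatches (1-based):
site 2: G→A (purine→purine, transition)
site 3: C→A (pyrimidine→purine, transversion)
site 4: T→C (pyrimidine→pyrimidine, transition)
site 11: G→A (purine→purine, transition)
site 15: G→A (purine→purine, transition)
site 17: A→G (purine→purine, transition)
site 19: A→G (purine→purine, transition)
site 21: C→T (pyrimidine→pyrimidine, transition)
site 22: G→A (purine→purine, transition)
site 26: T→C (pyrimidine→pyrimidine, transition)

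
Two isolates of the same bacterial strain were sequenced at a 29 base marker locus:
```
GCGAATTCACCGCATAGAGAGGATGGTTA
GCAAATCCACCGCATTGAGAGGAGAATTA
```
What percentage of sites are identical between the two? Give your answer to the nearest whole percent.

79%

6 positions differ (3, 7, 16, 24, 25, 26), so 23 of 29 match: 23/29 = 79.31%.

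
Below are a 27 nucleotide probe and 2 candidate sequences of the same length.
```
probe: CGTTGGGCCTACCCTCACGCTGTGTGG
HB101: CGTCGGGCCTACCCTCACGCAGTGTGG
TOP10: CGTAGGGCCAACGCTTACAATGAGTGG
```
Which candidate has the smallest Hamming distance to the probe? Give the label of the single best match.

HB101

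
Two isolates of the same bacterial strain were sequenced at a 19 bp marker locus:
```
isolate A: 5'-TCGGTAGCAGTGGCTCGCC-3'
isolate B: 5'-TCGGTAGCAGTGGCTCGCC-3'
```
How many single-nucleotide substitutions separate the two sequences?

The two sequences are identical at every position.

0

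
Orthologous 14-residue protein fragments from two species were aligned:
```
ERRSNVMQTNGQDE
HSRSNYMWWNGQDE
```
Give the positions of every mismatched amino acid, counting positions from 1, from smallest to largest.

1, 2, 6, 8, 9

Differences at position 1 (E→H), position 2 (R→S), position 6 (V→Y), position 8 (Q→W), position 9 (T→W).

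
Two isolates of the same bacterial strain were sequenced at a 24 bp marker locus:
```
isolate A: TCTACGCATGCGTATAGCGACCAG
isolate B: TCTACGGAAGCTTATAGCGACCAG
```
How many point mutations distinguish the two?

Comparing position by position, 3 bases differ: 7 (C/G), 9 (T/A), 12 (G/T).

3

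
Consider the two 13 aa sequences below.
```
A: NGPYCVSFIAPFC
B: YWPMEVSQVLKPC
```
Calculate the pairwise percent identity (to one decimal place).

30.8%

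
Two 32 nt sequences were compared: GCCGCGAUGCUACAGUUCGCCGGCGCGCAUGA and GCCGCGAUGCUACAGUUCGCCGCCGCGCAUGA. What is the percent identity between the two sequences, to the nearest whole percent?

97%

1 position differs (23), so 31 of 32 match: 31/32 = 96.88%.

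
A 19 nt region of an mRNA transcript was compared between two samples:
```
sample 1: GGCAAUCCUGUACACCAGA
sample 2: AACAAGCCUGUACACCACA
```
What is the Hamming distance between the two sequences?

4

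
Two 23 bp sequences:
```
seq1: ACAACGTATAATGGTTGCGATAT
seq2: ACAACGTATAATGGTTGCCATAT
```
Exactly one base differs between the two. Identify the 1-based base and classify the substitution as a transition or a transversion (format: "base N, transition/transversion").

The sequences differ only at base 19: G→C (purine→pyrimidine), a transversion.

base 19, transversion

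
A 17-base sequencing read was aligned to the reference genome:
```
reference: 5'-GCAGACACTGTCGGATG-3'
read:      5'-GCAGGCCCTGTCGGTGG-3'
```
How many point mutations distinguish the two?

Comparing position by position, 4 positions differ: 5 (A/G), 7 (A/C), 15 (A/T), 16 (T/G).

4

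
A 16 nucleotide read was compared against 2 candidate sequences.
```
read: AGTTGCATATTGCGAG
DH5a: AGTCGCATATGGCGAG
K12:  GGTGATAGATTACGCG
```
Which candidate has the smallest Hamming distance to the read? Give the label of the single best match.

DH5a

DH5a differs at 2 positions; K12 differs at 7 positions. The closest is DH5a.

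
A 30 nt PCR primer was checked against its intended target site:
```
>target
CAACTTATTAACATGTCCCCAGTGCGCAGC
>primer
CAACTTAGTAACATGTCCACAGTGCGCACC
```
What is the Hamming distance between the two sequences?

Comparing position by position, 3 sites differ: 8 (T/G), 19 (C/A), 29 (G/C).

3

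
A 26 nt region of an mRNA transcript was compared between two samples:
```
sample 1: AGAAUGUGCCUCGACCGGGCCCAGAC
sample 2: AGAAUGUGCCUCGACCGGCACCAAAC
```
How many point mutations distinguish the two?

Mismatches (1-based): position 19: G→C; position 20: C→A; position 24: G→A.

3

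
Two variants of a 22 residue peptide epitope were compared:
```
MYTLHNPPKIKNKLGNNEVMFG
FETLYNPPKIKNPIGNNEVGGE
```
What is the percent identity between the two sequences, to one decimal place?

Mismatches at positions 1, 2, 5, 13, 14, 20, 21, 22 (1-based): 8 of 22.
Identical positions: 14/22 = 63.64% → 63.6%.

63.6%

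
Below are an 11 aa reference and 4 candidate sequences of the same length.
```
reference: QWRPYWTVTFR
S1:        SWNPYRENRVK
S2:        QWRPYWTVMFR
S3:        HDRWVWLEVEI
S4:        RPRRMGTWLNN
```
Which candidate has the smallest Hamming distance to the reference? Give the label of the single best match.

Hamming distances to reference — S1: 8; S2: 1; S3: 9; S4: 9.
Smallest is S2 with 1 mismatch.

S2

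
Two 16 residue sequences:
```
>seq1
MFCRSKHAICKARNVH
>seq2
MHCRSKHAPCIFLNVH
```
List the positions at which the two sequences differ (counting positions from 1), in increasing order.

2, 9, 11, 12, 13

Differences at position 2 (F→H), position 9 (I→P), position 11 (K→I), position 12 (A→F), position 13 (R→L).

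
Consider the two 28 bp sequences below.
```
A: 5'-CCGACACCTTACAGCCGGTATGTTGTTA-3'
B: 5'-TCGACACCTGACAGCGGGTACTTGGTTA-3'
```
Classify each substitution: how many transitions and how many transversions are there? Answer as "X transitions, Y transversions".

Transitions (purine↔purine or pyrimidine↔pyrimidine): 1 C→T, 21 T→C.
Transversions (purine↔pyrimidine): 10 T→G, 16 C→G, 22 G→T, 24 T→G.

2 transitions, 4 transversions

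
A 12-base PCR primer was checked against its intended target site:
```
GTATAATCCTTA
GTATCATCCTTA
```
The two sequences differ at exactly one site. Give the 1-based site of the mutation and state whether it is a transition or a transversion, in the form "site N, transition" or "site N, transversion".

The sequences differ only at site 5: A→C (purine→pyrimidine), a transversion.

site 5, transversion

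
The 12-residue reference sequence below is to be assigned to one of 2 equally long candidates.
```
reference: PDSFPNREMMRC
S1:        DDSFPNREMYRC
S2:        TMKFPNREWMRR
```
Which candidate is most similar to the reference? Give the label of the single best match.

S1 differs at 2 residues; S2 differs at 5 residues. The closest is S1.

S1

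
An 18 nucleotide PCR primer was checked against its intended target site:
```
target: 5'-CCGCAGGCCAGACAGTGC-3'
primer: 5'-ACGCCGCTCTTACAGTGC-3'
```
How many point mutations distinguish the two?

6

The sequences differ at positions 1, 5, 7, 8, 10, 11 (1-based) — 6 in total.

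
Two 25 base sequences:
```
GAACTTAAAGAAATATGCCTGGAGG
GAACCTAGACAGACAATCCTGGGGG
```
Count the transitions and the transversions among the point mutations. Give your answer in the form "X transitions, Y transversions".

5 transitions, 3 transversions

Mismatches (1-based):
base 5: T→C (pyrimidine→pyrimidine, transition)
base 8: A→G (purine→purine, transition)
base 10: G→C (purine→pyrimidine, transversion)
base 12: A→G (purine→purine, transition)
base 14: T→C (pyrimidine→pyrimidine, transition)
base 16: T→A (pyrimidine→purine, transversion)
base 17: G→T (purine→pyrimidine, transversion)
base 23: A→G (purine→purine, transition)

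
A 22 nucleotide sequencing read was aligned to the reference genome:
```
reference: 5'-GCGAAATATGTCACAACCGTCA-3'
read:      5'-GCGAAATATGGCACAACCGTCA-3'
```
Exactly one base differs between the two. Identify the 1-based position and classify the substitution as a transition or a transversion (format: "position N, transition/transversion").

position 11, transversion

The sequences differ only at position 11: T→G (pyrimidine→purine), a transversion.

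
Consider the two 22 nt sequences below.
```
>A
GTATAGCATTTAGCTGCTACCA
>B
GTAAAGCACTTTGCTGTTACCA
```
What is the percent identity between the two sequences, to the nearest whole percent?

82%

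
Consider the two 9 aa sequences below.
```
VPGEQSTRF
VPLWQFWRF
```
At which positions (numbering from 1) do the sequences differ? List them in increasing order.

3, 4, 6, 7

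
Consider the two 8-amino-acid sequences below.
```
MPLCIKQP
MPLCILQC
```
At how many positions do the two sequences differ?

2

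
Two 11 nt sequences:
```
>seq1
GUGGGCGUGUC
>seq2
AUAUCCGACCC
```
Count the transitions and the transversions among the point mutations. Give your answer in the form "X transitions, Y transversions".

Transitions (purine↔purine or pyrimidine↔pyrimidine): 1 G→A, 3 G→A, 10 U→C.
Transversions (purine↔pyrimidine): 4 G→U, 5 G→C, 8 U→A, 9 G→C.

3 transitions, 4 transversions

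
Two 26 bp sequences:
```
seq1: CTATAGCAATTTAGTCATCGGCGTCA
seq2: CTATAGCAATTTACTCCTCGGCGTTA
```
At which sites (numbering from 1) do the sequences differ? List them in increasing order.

14, 17, 25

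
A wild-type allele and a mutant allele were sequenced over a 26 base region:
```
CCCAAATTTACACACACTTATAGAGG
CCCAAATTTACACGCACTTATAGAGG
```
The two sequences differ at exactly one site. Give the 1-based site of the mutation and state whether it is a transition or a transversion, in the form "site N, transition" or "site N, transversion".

site 14, transition

Site 14 changes A→G. A is a purine and G is a purine, so this is a transition.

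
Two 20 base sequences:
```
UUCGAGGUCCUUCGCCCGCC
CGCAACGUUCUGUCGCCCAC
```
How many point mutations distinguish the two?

11

Comparing position by position, 11 bases differ: 1 (U/C), 2 (U/G), 4 (G/A), 6 (G/C), 9 (C/U), 12 (U/G), 13 (C/U), 14 (G/C), 15 (C/G), 18 (G/C), 19 (C/A).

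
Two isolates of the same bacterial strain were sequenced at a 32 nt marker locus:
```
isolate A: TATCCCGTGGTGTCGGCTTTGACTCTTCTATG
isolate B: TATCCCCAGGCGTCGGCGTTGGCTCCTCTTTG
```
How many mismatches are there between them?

Mismatches (1-based): site 7: G→C; site 8: T→A; site 11: T→C; site 18: T→G; site 22: A→G; site 26: T→C; site 30: A→T.

7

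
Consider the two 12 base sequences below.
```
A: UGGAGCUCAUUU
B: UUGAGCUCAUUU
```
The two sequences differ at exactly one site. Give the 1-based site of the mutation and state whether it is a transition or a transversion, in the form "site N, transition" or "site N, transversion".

site 2, transversion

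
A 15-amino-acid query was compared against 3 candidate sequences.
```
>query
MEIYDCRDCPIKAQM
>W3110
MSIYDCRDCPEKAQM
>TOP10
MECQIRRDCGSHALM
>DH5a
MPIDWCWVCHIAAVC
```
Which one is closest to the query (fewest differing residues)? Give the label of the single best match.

Hamming distances to query — W3110: 2; TOP10: 8; DH5a: 9.
Smallest is W3110 with 2 mismatches.

W3110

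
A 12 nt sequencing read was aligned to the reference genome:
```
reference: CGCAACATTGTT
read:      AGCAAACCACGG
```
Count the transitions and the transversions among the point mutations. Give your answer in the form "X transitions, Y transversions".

Mismatches (1-based):
site 1: C→A (pyrimidine→purine, transversion)
site 6: C→A (pyrimidine→purine, transversion)
site 7: A→C (purine→pyrimidine, transversion)
site 8: T→C (pyrimidine→pyrimidine, transition)
site 9: T→A (pyrimidine→purine, transversion)
site 10: G→C (purine→pyrimidine, transversion)
site 11: T→G (pyrimidine→purine, transversion)
site 12: T→G (pyrimidine→purine, transversion)

1 transition, 7 transversions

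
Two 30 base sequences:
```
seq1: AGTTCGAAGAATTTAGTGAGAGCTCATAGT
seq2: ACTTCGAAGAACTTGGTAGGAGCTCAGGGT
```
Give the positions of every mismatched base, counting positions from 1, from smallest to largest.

2, 12, 15, 18, 19, 27, 28

Differences at position 2 (G→C), position 12 (T→C), position 15 (A→G), position 18 (G→A), position 19 (A→G), position 27 (T→G), position 28 (A→G).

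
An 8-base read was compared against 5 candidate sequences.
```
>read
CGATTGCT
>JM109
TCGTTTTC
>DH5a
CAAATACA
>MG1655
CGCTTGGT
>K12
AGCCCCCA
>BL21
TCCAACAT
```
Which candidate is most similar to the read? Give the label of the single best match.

MG1655

Hamming distances to read — JM109: 6; DH5a: 4; MG1655: 2; K12: 6; BL21: 7.
Smallest is MG1655 with 2 mismatches.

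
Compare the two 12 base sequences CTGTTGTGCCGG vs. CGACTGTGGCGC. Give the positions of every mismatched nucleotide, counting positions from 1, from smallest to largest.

Scanning 1-based: 2: T/G; 3: G/A; 4: T/C; 9: C/G; 12: G/C.

2, 3, 4, 9, 12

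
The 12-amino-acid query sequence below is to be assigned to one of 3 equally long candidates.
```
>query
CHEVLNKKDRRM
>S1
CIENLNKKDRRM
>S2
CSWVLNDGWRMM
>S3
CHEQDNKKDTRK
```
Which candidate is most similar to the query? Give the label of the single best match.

S1 differs at 2 positions; S2 differs at 6 positions; S3 differs at 4 positions. The closest is S1.

S1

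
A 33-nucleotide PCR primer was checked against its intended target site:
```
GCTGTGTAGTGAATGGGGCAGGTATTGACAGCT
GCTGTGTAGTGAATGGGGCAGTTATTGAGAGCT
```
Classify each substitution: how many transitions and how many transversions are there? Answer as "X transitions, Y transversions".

0 transitions, 2 transversions

Transitions (purine↔purine or pyrimidine↔pyrimidine): none.
Transversions (purine↔pyrimidine): 22 G→T, 29 C→G.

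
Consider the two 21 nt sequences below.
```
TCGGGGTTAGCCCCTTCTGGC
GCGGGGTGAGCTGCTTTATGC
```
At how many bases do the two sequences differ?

Mismatches (1-based): base 1: T→G; base 8: T→G; base 12: C→T; base 13: C→G; base 17: C→T; base 18: T→A; base 19: G→T.

7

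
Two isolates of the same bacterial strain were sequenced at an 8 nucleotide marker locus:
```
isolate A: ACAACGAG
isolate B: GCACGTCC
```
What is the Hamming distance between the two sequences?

6

Mismatches (1-based): position 1: A→G; position 4: A→C; position 5: C→G; position 6: G→T; position 7: A→C; position 8: G→C.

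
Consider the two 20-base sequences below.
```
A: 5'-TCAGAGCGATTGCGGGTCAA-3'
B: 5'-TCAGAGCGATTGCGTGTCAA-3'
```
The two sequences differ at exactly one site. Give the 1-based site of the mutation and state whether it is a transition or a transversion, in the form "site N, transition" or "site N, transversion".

site 15, transversion

Site 15 changes G→T. G is a purine and T is a pyrimidine, so this is a transversion.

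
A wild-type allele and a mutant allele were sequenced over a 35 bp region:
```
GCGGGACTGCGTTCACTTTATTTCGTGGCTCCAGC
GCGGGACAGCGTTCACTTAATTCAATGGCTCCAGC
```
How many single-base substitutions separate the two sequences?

Comparing position by position, 5 bases differ: 8 (T/A), 19 (T/A), 23 (T/C), 24 (C/A), 25 (G/A).

5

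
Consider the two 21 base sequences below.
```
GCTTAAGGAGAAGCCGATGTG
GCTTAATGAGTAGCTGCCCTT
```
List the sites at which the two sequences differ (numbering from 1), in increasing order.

7, 11, 15, 17, 18, 19, 21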